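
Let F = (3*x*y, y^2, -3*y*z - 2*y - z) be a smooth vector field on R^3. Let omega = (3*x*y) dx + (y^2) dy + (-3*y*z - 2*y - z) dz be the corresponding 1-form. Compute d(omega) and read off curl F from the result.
d(omega) = (-3*z - 2) dy ∧ dz + (0) dz ∧ dx + (-3*x) dx ∧ dy; curl F = (-3*z - 2, 0, -3*x)

d omega = sum_{i<j} (∂f_j/∂x_i - ∂f_i/∂x_j) dx_i ∧ dx_j. Under the identification (dy ∧ dz, dz ∧ dx, dx ∧ dy) ↔ (e_x, e_y, e_z), the coefficients are exactly the components of curl F. Compute:
  ∂R/∂y - ∂Q/∂z = (-3*z - 2) - (0) = -3*z - 2
  ∂P/∂z - ∂R/∂x = (0) - (0) = 0
  ∂Q/∂x - ∂P/∂y = (0) - (3*x) = -3*x.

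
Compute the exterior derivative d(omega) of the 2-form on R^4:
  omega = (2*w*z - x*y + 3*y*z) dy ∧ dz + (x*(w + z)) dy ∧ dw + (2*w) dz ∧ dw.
d(omega) = (-y) dx ∧ dy ∧ dz + (-x + 2*z) dy ∧ dz ∧ dw + (w + z) dx ∧ dy ∧ dw

For a 2-form omega = sum_{i<j} g_{ij} dx_i ∧ dx_j, the exterior derivative is
  d(omega) = sum_{i<j} d(g_{ij}) ∧ dx_i ∧ dx_j = sum_{i<j, k} (∂g_{ij}/∂x_k) dx_k ∧ dx_i ∧ dx_j.
Expand each term, using dx_k ∧ dx_i ∧ dx_j = sgn(permutation) dx_{(a)} ∧ dx_{(b)} ∧ dx_{(c)} with (a < b < c) sorted:
  d(2*w*z - x*y + 3*y*z) includes (∂/∂x)(2*w*z - x*y + 3*y*z) dx = (-y) dx, which multiplied by dy ∧ dz gives (-y) dx ∧ dy ∧ dz
  d(2*w*z - x*y + 3*y*z) includes (∂/∂w)(2*w*z - x*y + 3*y*z) dw = (2*z) dw, which multiplied by dy ∧ dz gives (2*z) dy ∧ dz ∧ dw
  d(x*(w + z)) includes (∂/∂x)(x*(w + z)) dx = (w + z) dx, which multiplied by dy ∧ dw gives (w + z) dx ∧ dy ∧ dw
  d(x*(w + z)) includes (∂/∂z)(x*(w + z)) dz = (x) dz, which multiplied by dy ∧ dw gives (-x) dy ∧ dz ∧ dw
Collecting like 3-forms: d(omega) = (-y) dx ∧ dy ∧ dz + (-x + 2*z) dy ∧ dz ∧ dw + (w + z) dx ∧ dy ∧ dw.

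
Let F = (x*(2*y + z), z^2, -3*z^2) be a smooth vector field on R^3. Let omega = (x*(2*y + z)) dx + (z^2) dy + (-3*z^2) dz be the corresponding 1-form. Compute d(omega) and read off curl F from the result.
d(omega) = (-2*z) dy ∧ dz + (x) dz ∧ dx + (-2*x) dx ∧ dy; curl F = (-2*z, x, -2*x)

d omega = sum_{i<j} (∂f_j/∂x_i - ∂f_i/∂x_j) dx_i ∧ dx_j. Under the identification (dy ∧ dz, dz ∧ dx, dx ∧ dy) ↔ (e_x, e_y, e_z), the coefficients are exactly the components of curl F. Compute:
  ∂R/∂y - ∂Q/∂z = (0) - (2*z) = -2*z
  ∂P/∂z - ∂R/∂x = (x) - (0) = x
  ∂Q/∂x - ∂P/∂y = (0) - (2*x) = -2*x.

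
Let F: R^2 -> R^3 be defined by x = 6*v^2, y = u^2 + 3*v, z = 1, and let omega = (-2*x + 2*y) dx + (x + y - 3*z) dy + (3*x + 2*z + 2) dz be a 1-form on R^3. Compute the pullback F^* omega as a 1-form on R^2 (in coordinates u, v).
F^* omega = (2*u*(u^2 + 6*v^2 + 3*v - 3)) du + (24*u^2*v + 3*u^2 - 144*v^3 + 90*v^2 + 9*v - 9) dv

Using F^*(f dg) = (f ∘ F) d(g ∘ F), substitute each coordinate x_i by F_i(u, v) in f_i, and replace dx_i by d F_i = (∂F_i/∂u) du + (∂F_i/∂v) dv.
  For the x component: f_1(F) = 2*u^2 - 12*v^2 + 6*v; d F_1 = (0) du + (12*v) dv
  For the y component: f_2(F) = u^2 + 6*v^2 + 3*v - 3; d F_2 = (2*u) du + (3) dv
  For the z component: f_3(F) = 18*v^2 + 4; d F_3 = (0) du + (0) dv
Combining and collecting du, dv coefficients:
  coeff of du: 2*u*(u^2 + 6*v^2 + 3*v - 3)
  coeff of dv: 24*u^2*v + 3*u^2 - 144*v^3 + 90*v^2 + 9*v - 9
F^* omega = (2*u*(u^2 + 6*v^2 + 3*v - 3)) du + (24*u^2*v + 3*u^2 - 144*v^3 + 90*v^2 + 9*v - 9) dv.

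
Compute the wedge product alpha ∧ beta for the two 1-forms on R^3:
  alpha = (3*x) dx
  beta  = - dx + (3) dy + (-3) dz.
alpha ∧ beta = (9*x) dx ∧ dy + (-9*x) dx ∧ dz

Distribute the wedge, using dx_i ∧ dx_j = -dx_j ∧ dx_i and dx_i ∧ dx_i = 0. For each pair (i, j) with i < j, the coefficient of dx_i ∧ dx_j in alpha ∧ beta is (alpha_i * beta_j - alpha_j * beta_i). Collecting: alpha ∧ beta = (9*x) dx ∧ dy + (-9*x) dx ∧ dz.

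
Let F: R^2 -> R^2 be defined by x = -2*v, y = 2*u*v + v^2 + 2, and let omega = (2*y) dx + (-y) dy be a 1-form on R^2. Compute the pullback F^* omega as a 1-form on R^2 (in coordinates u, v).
F^* omega = (2*v*(-2*u*v - v^2 - 2)) du + (-4*u^2*v - 6*u*v^2 - 8*u*v - 4*u - 2*v^3 - 4*v^2 - 4*v - 8) dv

Using F^*(f dg) = (f ∘ F) d(g ∘ F), substitute each coordinate x_i by F_i(u, v) in f_i, and replace dx_i by d F_i = (∂F_i/∂u) du + (∂F_i/∂v) dv.
  For the x component: f_1(F) = 4*u*v + 2*v^2 + 4; d F_1 = (0) du + (-2) dv
  For the y component: f_2(F) = -2*u*v - v^2 - 2; d F_2 = (2*v) du + (2*u + 2*v) dv
Combining and collecting du, dv coefficients:
  coeff of du: 2*v*(-2*u*v - v^2 - 2)
  coeff of dv: -4*u^2*v - 6*u*v^2 - 8*u*v - 4*u - 2*v^3 - 4*v^2 - 4*v - 8
F^* omega = (2*v*(-2*u*v - v^2 - 2)) du + (-4*u^2*v - 6*u*v^2 - 8*u*v - 4*u - 2*v^3 - 4*v^2 - 4*v - 8) dv.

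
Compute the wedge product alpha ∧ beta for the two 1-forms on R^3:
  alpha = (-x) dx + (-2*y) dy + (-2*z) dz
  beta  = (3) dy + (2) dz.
alpha ∧ beta = (-3*x) dx ∧ dy + (-2*x) dx ∧ dz + (-4*y + 6*z) dy ∧ dz

Distribute the wedge, using dx_i ∧ dx_j = -dx_j ∧ dx_i and dx_i ∧ dx_i = 0. For each pair (i, j) with i < j, the coefficient of dx_i ∧ dx_j in alpha ∧ beta is (alpha_i * beta_j - alpha_j * beta_i). Collecting: alpha ∧ beta = (-3*x) dx ∧ dy + (-2*x) dx ∧ dz + (-4*y + 6*z) dy ∧ dz.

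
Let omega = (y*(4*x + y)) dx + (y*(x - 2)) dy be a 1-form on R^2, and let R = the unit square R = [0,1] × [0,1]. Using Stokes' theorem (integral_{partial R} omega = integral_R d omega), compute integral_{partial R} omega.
integral_(partial R) omega = -5/2

Stokes: integral_partial_R omega = integral_R d omega with d omega = (∂Q/∂x - ∂P/∂y) dx ∧ dy.
  ∂Q/∂x = y
  ∂P/∂y = 4*x + 2*y
  integrand = ∂Q/∂x - ∂P/∂y = -4*x - y.
Integrating over R: integral_0^1 integral_0^1 (-4*x - y) dx dy = -5/2.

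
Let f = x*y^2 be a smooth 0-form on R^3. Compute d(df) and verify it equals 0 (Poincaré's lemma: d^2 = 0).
d(df) = 0

Step 1: df = sum_i (∂f/∂x_i) dx_i = (y^2) dx + (2*x*y) dy + (0) dz.
Step 2: Apply d again. Using the 1-form formula, the coefficient of dx ∧ dy in d(df) is ∂^2 f/∂x ∂y - ∂^2 f/∂y ∂x = (2*y) - (2*y) = 0 (equality of mixed partials for smooth f).
Similarly for dx ∧ dz and dy ∧ dz — all coefficients vanish. So d(df) = 0.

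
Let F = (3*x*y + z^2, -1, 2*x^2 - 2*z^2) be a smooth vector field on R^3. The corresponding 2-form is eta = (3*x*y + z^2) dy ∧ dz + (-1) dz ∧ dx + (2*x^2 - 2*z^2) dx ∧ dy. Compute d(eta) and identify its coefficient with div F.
d(eta) = (3*y - 4*z) dx ∧ dy ∧ dz; div F = 3*y - 4*z

For a 2-form in R^3 of the form above, applying d gives a 3-form with coefficient ∂P/∂x + ∂Q/∂y + ∂R/∂z:
  ∂P/∂x = 3*y
  ∂Q/∂y = 0
  ∂R/∂z = -4*z
Sum = 3*y - 4*z, which is exactly div F.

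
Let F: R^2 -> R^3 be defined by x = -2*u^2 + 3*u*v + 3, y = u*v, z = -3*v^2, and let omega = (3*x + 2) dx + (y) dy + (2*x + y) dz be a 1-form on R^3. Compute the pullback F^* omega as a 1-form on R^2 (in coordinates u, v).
F^* omega = (24*u^3 - 54*u^2*v + 28*u*v^2 - 44*u + 33*v) du + (-18*u^3 + 52*u^2*v - 42*u*v^2 + 33*u - 36*v) dv

Using F^*(f dg) = (f ∘ F) d(g ∘ F), substitute each coordinate x_i by F_i(u, v) in f_i, and replace dx_i by d F_i = (∂F_i/∂u) du + (∂F_i/∂v) dv.
  For the x component: f_1(F) = -6*u^2 + 9*u*v + 11; d F_1 = (-4*u + 3*v) du + (3*u) dv
  For the y component: f_2(F) = u*v; d F_2 = (v) du + (u) dv
  For the z component: f_3(F) = -4*u^2 + 7*u*v + 6; d F_3 = (0) du + (-6*v) dv
Combining and collecting du, dv coefficients:
  coeff of du: 24*u^3 - 54*u^2*v + 28*u*v^2 - 44*u + 33*v
  coeff of dv: -18*u^3 + 52*u^2*v - 42*u*v^2 + 33*u - 36*v
F^* omega = (24*u^3 - 54*u^2*v + 28*u*v^2 - 44*u + 33*v) du + (-18*u^3 + 52*u^2*v - 42*u*v^2 + 33*u - 36*v) dv.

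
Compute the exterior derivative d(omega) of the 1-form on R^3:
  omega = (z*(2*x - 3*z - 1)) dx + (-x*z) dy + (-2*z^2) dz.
d(omega) = (-z) dx ∧ dy + (-2*x + 6*z + 1) dx ∧ dz + (x) dy ∧ dz

For a 1-form omega = sum_i f_i dx_i, the exterior derivative is
  d(omega) = sum_{i < j} (∂f_j/∂x_i - ∂f_i/∂x_j) dx_i ∧ dx_j.
  coefficient of dx ∧ dy: ∂f_2/∂x - ∂f_1/∂y = ∂(-x*z)/∂x - ∂(z*(2*x - 3*z - 1))/∂y = -z
  coefficient of dx ∧ dz: ∂f_3/∂x - ∂f_1/∂z = ∂(-2*z^2)/∂x - ∂(z*(2*x - 3*z - 1))/∂z = -2*x + 6*z + 1
  coefficient of dy ∧ dz: ∂f_3/∂y - ∂f_2/∂z = ∂(-2*z^2)/∂y - ∂(-x*z)/∂z = x
Assembling: d(omega) = (-z) dx ∧ dy + (-2*x + 6*z + 1) dx ∧ dz + (x) dy ∧ dz.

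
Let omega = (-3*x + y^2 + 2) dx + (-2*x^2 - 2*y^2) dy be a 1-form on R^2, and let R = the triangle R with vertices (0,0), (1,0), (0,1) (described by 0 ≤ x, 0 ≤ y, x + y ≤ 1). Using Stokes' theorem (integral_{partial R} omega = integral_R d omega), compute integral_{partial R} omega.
integral_(partial R) omega = -1

Stokes: integral_partial_R omega = integral_R d omega with d omega = (∂Q/∂x - ∂P/∂y) dx ∧ dy.
  ∂Q/∂x = -4*x
  ∂P/∂y = 2*y
  integrand = ∂Q/∂x - ∂P/∂y = -4*x - 2*y.
Integrating over R: integral_0^1 integral_0^{1-x} (-4*x - 2*y) dy dx = -1.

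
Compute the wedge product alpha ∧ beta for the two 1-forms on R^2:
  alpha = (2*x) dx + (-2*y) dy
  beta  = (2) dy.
alpha ∧ beta = (4*x) dx ∧ dy

Distribute the wedge, using dx_i ∧ dx_j = -dx_j ∧ dx_i and dx_i ∧ dx_i = 0. For each pair (i, j) with i < j, the coefficient of dx_i ∧ dx_j in alpha ∧ beta is (alpha_i * beta_j - alpha_j * beta_i). Collecting: alpha ∧ beta = (4*x) dx ∧ dy.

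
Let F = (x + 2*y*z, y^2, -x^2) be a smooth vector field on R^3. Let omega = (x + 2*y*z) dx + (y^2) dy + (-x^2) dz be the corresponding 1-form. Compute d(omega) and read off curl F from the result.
d(omega) = (0) dy ∧ dz + (2*x + 2*y) dz ∧ dx + (-2*z) dx ∧ dy; curl F = (0, 2*x + 2*y, -2*z)

d omega = sum_{i<j} (∂f_j/∂x_i - ∂f_i/∂x_j) dx_i ∧ dx_j. Under the identification (dy ∧ dz, dz ∧ dx, dx ∧ dy) ↔ (e_x, e_y, e_z), the coefficients are exactly the components of curl F. Compute:
  ∂R/∂y - ∂Q/∂z = (0) - (0) = 0
  ∂P/∂z - ∂R/∂x = (2*y) - (-2*x) = 2*x + 2*y
  ∂Q/∂x - ∂P/∂y = (0) - (2*z) = -2*z.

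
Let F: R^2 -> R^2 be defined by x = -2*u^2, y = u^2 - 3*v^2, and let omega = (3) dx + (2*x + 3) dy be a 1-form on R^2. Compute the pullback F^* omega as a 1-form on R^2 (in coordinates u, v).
F^* omega = (-8*u^3 - 6*u) du + (6*v*(4*u^2 - 3)) dv

Using F^*(f dg) = (f ∘ F) d(g ∘ F), substitute each coordinate x_i by F_i(u, v) in f_i, and replace dx_i by d F_i = (∂F_i/∂u) du + (∂F_i/∂v) dv.
  For the x component: f_1(F) = 3; d F_1 = (-4*u) du + (0) dv
  For the y component: f_2(F) = 3 - 4*u^2; d F_2 = (2*u) du + (-6*v) dv
Combining and collecting du, dv coefficients:
  coeff of du: -8*u^3 - 6*u
  coeff of dv: 6*v*(4*u^2 - 3)
F^* omega = (-8*u^3 - 6*u) du + (6*v*(4*u^2 - 3)) dv.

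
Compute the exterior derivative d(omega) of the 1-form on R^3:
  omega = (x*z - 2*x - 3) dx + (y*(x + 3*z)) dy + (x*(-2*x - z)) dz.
d(omega) = (y) dx ∧ dy + (-5*x - z) dx ∧ dz + (-3*y) dy ∧ dz

For a 1-form omega = sum_i f_i dx_i, the exterior derivative is
  d(omega) = sum_{i < j} (∂f_j/∂x_i - ∂f_i/∂x_j) dx_i ∧ dx_j.
  coefficient of dx ∧ dy: ∂f_2/∂x - ∂f_1/∂y = ∂(y*(x + 3*z))/∂x - ∂(x*z - 2*x - 3)/∂y = y
  coefficient of dx ∧ dz: ∂f_3/∂x - ∂f_1/∂z = ∂(x*(-2*x - z))/∂x - ∂(x*z - 2*x - 3)/∂z = -5*x - z
  coefficient of dy ∧ dz: ∂f_3/∂y - ∂f_2/∂z = ∂(x*(-2*x - z))/∂y - ∂(y*(x + 3*z))/∂z = -3*y
Assembling: d(omega) = (y) dx ∧ dy + (-5*x - z) dx ∧ dz + (-3*y) dy ∧ dz.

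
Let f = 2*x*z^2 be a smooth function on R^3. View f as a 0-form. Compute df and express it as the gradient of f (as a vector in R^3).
df = (2*z^2) dx + (0) dy + (4*x*z) dz; grad f = (2*z^2, 0, 4*x*z)

For a 0-form f, d f = (∂f/∂x) dx + (∂f/∂y) dy + (∂f/∂z) dz. The components of the vector representation are exactly the entries of grad f in Cartesian coordinates:
  ∂f/∂x = 2*z^2
  ∂f/∂y = 0
  ∂f/∂z = 4*x*z.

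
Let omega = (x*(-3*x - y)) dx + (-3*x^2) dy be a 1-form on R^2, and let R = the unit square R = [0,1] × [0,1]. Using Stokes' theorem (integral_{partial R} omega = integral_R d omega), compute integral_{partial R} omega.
integral_(partial R) omega = -5/2

Stokes: integral_partial_R omega = integral_R d omega with d omega = (∂Q/∂x - ∂P/∂y) dx ∧ dy.
  ∂Q/∂x = -6*x
  ∂P/∂y = -x
  integrand = ∂Q/∂x - ∂P/∂y = -5*x.
Integrating over R: integral_0^1 integral_0^1 (-5*x) dx dy = -5/2.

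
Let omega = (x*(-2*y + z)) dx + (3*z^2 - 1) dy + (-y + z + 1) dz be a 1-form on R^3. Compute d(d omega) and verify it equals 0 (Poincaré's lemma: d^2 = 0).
d(d omega) = 0

Step 1: d omega = sum_{i<j} (∂f_j/∂x_i - ∂f_i/∂x_j) dx_i ∧ dx_j:
  coeff of dx ∧ dy: 2*x
  coeff of dx ∧ dz: -x
  coeff of dy ∧ dz: -6*z - 1
Step 2: Apply d again to each 2-form coefficient. The only possible 3-form in R^3 is dx ∧ dy ∧ dz, with coefficient
  ∂(coeff of dy∧dz)/∂x - ∂(coeff of dx∧dz)/∂y + ∂(coeff of dx∧dy)/∂z
  = ∂/∂x (-6*z - 1) - ∂/∂y (-x) + ∂/∂z (2*x).
Each of these terms simplifies to sums of mixed partials that cancel in pairs. The result is 0 (by equality of mixed partials for smooth functions — Schwarz / Clairaut).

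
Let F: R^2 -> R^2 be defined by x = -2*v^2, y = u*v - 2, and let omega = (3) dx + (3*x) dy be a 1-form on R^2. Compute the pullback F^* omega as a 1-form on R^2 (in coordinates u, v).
F^* omega = (-6*v^3) du + (6*v*(-u*v - 2)) dv

Using F^*(f dg) = (f ∘ F) d(g ∘ F), substitute each coordinate x_i by F_i(u, v) in f_i, and replace dx_i by d F_i = (∂F_i/∂u) du + (∂F_i/∂v) dv.
  For the x component: f_1(F) = 3; d F_1 = (0) du + (-4*v) dv
  For the y component: f_2(F) = -6*v^2; d F_2 = (v) du + (u) dv
Combining and collecting du, dv coefficients:
  coeff of du: -6*v^3
  coeff of dv: 6*v*(-u*v - 2)
F^* omega = (-6*v^3) du + (6*v*(-u*v - 2)) dv.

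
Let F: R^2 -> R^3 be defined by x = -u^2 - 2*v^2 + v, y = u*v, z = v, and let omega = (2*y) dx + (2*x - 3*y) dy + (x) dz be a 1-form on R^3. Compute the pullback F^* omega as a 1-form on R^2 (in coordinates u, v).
F^* omega = (v*(-6*u^2 - 3*u*v - 4*v^2 + 2*v)) du + (-2*u^3 - 3*u^2*v - u^2 - 12*u*v^2 + 4*u*v - 2*v^2 + v) dv

Using F^*(f dg) = (f ∘ F) d(g ∘ F), substitute each coordinate x_i by F_i(u, v) in f_i, and replace dx_i by d F_i = (∂F_i/∂u) du + (∂F_i/∂v) dv.
  For the x component: f_1(F) = 2*u*v; d F_1 = (-2*u) du + (1 - 4*v) dv
  For the y component: f_2(F) = -2*u^2 - 3*u*v - 4*v^2 + 2*v; d F_2 = (v) du + (u) dv
  For the z component: f_3(F) = -u^2 - 2*v^2 + v; d F_3 = (0) du + (1) dv
Combining and collecting du, dv coefficients:
  coeff of du: v*(-6*u^2 - 3*u*v - 4*v^2 + 2*v)
  coeff of dv: -2*u^3 - 3*u^2*v - u^2 - 12*u*v^2 + 4*u*v - 2*v^2 + v
F^* omega = (v*(-6*u^2 - 3*u*v - 4*v^2 + 2*v)) du + (-2*u^3 - 3*u^2*v - u^2 - 12*u*v^2 + 4*u*v - 2*v^2 + v) dv.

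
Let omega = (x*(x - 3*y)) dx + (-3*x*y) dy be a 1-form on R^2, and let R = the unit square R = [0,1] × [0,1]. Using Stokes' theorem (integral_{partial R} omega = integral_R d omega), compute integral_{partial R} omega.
integral_(partial R) omega = 0

Stokes: integral_partial_R omega = integral_R d omega with d omega = (∂Q/∂x - ∂P/∂y) dx ∧ dy.
  ∂Q/∂x = -3*y
  ∂P/∂y = -3*x
  integrand = ∂Q/∂x - ∂P/∂y = 3*x - 3*y.
Integrating over R: integral_0^1 integral_0^1 (3*x - 3*y) dx dy = 0.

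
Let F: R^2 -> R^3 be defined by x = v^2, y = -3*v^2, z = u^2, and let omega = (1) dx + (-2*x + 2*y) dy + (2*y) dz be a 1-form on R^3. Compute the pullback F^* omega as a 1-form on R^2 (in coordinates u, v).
F^* omega = (-12*u*v^2) du + (48*v^3 + 2*v) dv

Using F^*(f dg) = (f ∘ F) d(g ∘ F), substitute each coordinate x_i by F_i(u, v) in f_i, and replace dx_i by d F_i = (∂F_i/∂u) du + (∂F_i/∂v) dv.
  For the x component: f_1(F) = 1; d F_1 = (0) du + (2*v) dv
  For the y component: f_2(F) = -8*v^2; d F_2 = (0) du + (-6*v) dv
  For the z component: f_3(F) = -6*v^2; d F_3 = (2*u) du + (0) dv
Combining and collecting du, dv coefficients:
  coeff of du: -12*u*v^2
  coeff of dv: 48*v^3 + 2*v
F^* omega = (-12*u*v^2) du + (48*v^3 + 2*v) dv.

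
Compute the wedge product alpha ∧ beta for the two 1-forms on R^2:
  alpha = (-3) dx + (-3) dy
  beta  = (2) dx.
alpha ∧ beta = (6) dx ∧ dy

Distribute the wedge, using dx_i ∧ dx_j = -dx_j ∧ dx_i and dx_i ∧ dx_i = 0. For each pair (i, j) with i < j, the coefficient of dx_i ∧ dx_j in alpha ∧ beta is (alpha_i * beta_j - alpha_j * beta_i). Collecting: alpha ∧ beta = (6) dx ∧ dy.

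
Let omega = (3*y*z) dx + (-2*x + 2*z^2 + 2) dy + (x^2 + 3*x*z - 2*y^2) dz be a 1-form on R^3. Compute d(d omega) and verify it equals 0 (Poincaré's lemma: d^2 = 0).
d(d omega) = 0

Step 1: d omega = sum_{i<j} (∂f_j/∂x_i - ∂f_i/∂x_j) dx_i ∧ dx_j:
  coeff of dx ∧ dy: -3*z - 2
  coeff of dx ∧ dz: 2*x - 3*y + 3*z
  coeff of dy ∧ dz: -4*y - 4*z
Step 2: Apply d again to each 2-form coefficient. The only possible 3-form in R^3 is dx ∧ dy ∧ dz, with coefficient
  ∂(coeff of dy∧dz)/∂x - ∂(coeff of dx∧dz)/∂y + ∂(coeff of dx∧dy)/∂z
  = ∂/∂x (-4*y - 4*z) - ∂/∂y (2*x - 3*y + 3*z) + ∂/∂z (-3*z - 2).
Each of these terms simplifies to sums of mixed partials that cancel in pairs. The result is 0 (by equality of mixed partials for smooth functions — Schwarz / Clairaut).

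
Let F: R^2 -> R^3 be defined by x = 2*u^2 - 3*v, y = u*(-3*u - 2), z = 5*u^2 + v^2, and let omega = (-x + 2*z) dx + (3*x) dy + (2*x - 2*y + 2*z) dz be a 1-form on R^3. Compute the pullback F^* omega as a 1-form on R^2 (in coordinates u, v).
F^* omega = (196*u^3 + 28*u^2 + 28*u*v^2 + 6*u*v + 18*v) du + (40*u^2*v - 24*u^2 + 8*u*v + 4*v^3 - 18*v^2 - 9*v) dv

Using F^*(f dg) = (f ∘ F) d(g ∘ F), substitute each coordinate x_i by F_i(u, v) in f_i, and replace dx_i by d F_i = (∂F_i/∂u) du + (∂F_i/∂v) dv.
  For the x component: f_1(F) = 8*u^2 + 2*v^2 + 3*v; d F_1 = (4*u) du + (-3) dv
  For the y component: f_2(F) = 6*u^2 - 9*v; d F_2 = (-6*u - 2) du + (0) dv
  For the z component: f_3(F) = 20*u^2 + 4*u + 2*v^2 - 6*v; d F_3 = (10*u) du + (2*v) dv
Combining and collecting du, dv coefficients:
  coeff of du: 196*u^3 + 28*u^2 + 28*u*v^2 + 6*u*v + 18*v
  coeff of dv: 40*u^2*v - 24*u^2 + 8*u*v + 4*v^3 - 18*v^2 - 9*v
F^* omega = (196*u^3 + 28*u^2 + 28*u*v^2 + 6*u*v + 18*v) du + (40*u^2*v - 24*u^2 + 8*u*v + 4*v^3 - 18*v^2 - 9*v) dv.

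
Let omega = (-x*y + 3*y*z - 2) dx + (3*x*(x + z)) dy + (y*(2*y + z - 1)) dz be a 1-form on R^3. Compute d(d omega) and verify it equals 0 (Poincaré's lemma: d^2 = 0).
d(d omega) = 0

Step 1: d omega = sum_{i<j} (∂f_j/∂x_i - ∂f_i/∂x_j) dx_i ∧ dx_j:
  coeff of dx ∧ dy: 7*x
  coeff of dx ∧ dz: -3*y
  coeff of dy ∧ dz: -3*x + 4*y + z - 1
Step 2: Apply d again to each 2-form coefficient. The only possible 3-form in R^3 is dx ∧ dy ∧ dz, with coefficient
  ∂(coeff of dy∧dz)/∂x - ∂(coeff of dx∧dz)/∂y + ∂(coeff of dx∧dy)/∂z
  = ∂/∂x (-3*x + 4*y + z - 1) - ∂/∂y (-3*y) + ∂/∂z (7*x).
Each of these terms simplifies to sums of mixed partials that cancel in pairs. The result is 0 (by equality of mixed partials for smooth functions — Schwarz / Clairaut).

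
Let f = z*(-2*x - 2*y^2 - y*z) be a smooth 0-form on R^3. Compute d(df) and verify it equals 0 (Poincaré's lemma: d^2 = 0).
d(df) = 0

Step 1: df = sum_i (∂f/∂x_i) dx_i = (-2*z) dx + (z*(-4*y - z)) dy + (-2*x - 2*y^2 - 2*y*z) dz.
Step 2: Apply d again. Using the 1-form formula, the coefficient of dx ∧ dy in d(df) is ∂^2 f/∂x ∂y - ∂^2 f/∂y ∂x = (0) - (0) = 0 (equality of mixed partials for smooth f).
Similarly for dx ∧ dz and dy ∧ dz — all coefficients vanish. So d(df) = 0.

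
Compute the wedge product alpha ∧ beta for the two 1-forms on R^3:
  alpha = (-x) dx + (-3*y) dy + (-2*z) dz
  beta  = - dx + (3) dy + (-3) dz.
alpha ∧ beta = (-3*x - 3*y) dx ∧ dy + (3*x - 2*z) dx ∧ dz + (9*y + 6*z) dy ∧ dz

Distribute the wedge, using dx_i ∧ dx_j = -dx_j ∧ dx_i and dx_i ∧ dx_i = 0. For each pair (i, j) with i < j, the coefficient of dx_i ∧ dx_j in alpha ∧ beta is (alpha_i * beta_j - alpha_j * beta_i). Collecting: alpha ∧ beta = (-3*x - 3*y) dx ∧ dy + (3*x - 2*z) dx ∧ dz + (9*y + 6*z) dy ∧ dz.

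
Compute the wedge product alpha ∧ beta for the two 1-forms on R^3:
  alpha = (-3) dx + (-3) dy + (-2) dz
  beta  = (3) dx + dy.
alpha ∧ beta = (6) dx ∧ dy + (6) dx ∧ dz + (2) dy ∧ dz

Distribute the wedge, using dx_i ∧ dx_j = -dx_j ∧ dx_i and dx_i ∧ dx_i = 0. For each pair (i, j) with i < j, the coefficient of dx_i ∧ dx_j in alpha ∧ beta is (alpha_i * beta_j - alpha_j * beta_i). Collecting: alpha ∧ beta = (6) dx ∧ dy + (6) dx ∧ dz + (2) dy ∧ dz.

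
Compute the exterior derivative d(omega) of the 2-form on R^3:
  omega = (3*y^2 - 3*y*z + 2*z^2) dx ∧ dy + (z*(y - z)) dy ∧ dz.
d(omega) = (-3*y + 4*z) dx ∧ dy ∧ dz

For a 2-form omega = sum_{i<j} g_{ij} dx_i ∧ dx_j, the exterior derivative is
  d(omega) = sum_{i<j} d(g_{ij}) ∧ dx_i ∧ dx_j = sum_{i<j, k} (∂g_{ij}/∂x_k) dx_k ∧ dx_i ∧ dx_j.
Expand each term, using dx_k ∧ dx_i ∧ dx_j = sgn(permutation) dx_{(a)} ∧ dx_{(b)} ∧ dx_{(c)} with (a < b < c) sorted:
  d(3*y^2 - 3*y*z + 2*z^2) includes (∂/∂z)(3*y^2 - 3*y*z + 2*z^2) dz = (-3*y + 4*z) dz, which multiplied by dx ∧ dy gives (-3*y + 4*z) dx ∧ dy ∧ dz
Collecting like 3-forms: d(omega) = (-3*y + 4*z) dx ∧ dy ∧ dz.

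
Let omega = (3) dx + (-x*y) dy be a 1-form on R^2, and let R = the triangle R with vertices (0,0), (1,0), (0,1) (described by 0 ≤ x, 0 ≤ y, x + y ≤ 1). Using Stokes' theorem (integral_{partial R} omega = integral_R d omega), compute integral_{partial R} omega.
integral_(partial R) omega = -1/6

Stokes: integral_partial_R omega = integral_R d omega with d omega = (∂Q/∂x - ∂P/∂y) dx ∧ dy.
  ∂Q/∂x = -y
  ∂P/∂y = 0
  integrand = ∂Q/∂x - ∂P/∂y = -y.
Integrating over R: integral_0^1 integral_0^{1-x} (-y) dy dx = -1/6.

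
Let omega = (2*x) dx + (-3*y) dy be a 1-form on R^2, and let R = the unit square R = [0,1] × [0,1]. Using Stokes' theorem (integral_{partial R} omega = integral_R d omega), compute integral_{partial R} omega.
integral_(partial R) omega = 0

Stokes: integral_partial_R omega = integral_R d omega with d omega = (∂Q/∂x - ∂P/∂y) dx ∧ dy.
  ∂Q/∂x = 0
  ∂P/∂y = 0
  integrand = ∂Q/∂x - ∂P/∂y = 0.
Integrating over R: integral_0^1 integral_0^1 (0) dx dy = 0.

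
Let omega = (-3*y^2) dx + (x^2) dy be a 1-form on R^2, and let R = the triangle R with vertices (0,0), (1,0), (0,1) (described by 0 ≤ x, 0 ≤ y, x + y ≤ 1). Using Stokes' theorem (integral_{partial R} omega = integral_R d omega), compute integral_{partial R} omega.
integral_(partial R) omega = 4/3

Stokes: integral_partial_R omega = integral_R d omega with d omega = (∂Q/∂x - ∂P/∂y) dx ∧ dy.
  ∂Q/∂x = 2*x
  ∂P/∂y = -6*y
  integrand = ∂Q/∂x - ∂P/∂y = 2*x + 6*y.
Integrating over R: integral_0^1 integral_0^{1-x} (2*x + 6*y) dy dx = 4/3.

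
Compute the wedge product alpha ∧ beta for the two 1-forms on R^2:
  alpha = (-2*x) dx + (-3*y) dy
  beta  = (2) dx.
alpha ∧ beta = (6*y) dx ∧ dy

Distribute the wedge, using dx_i ∧ dx_j = -dx_j ∧ dx_i and dx_i ∧ dx_i = 0. For each pair (i, j) with i < j, the coefficient of dx_i ∧ dx_j in alpha ∧ beta is (alpha_i * beta_j - alpha_j * beta_i). Collecting: alpha ∧ beta = (6*y) dx ∧ dy.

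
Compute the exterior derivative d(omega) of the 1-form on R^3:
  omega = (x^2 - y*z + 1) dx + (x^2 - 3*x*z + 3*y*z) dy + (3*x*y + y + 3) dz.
d(omega) = (2*x - 2*z) dx ∧ dy + (4*y) dx ∧ dz + (6*x - 3*y + 1) dy ∧ dz

For a 1-form omega = sum_i f_i dx_i, the exterior derivative is
  d(omega) = sum_{i < j} (∂f_j/∂x_i - ∂f_i/∂x_j) dx_i ∧ dx_j.
  coefficient of dx ∧ dy: ∂f_2/∂x - ∂f_1/∂y = ∂(x^2 - 3*x*z + 3*y*z)/∂x - ∂(x^2 - y*z + 1)/∂y = 2*x - 2*z
  coefficient of dx ∧ dz: ∂f_3/∂x - ∂f_1/∂z = ∂(3*x*y + y + 3)/∂x - ∂(x^2 - y*z + 1)/∂z = 4*y
  coefficient of dy ∧ dz: ∂f_3/∂y - ∂f_2/∂z = ∂(3*x*y + y + 3)/∂y - ∂(x^2 - 3*x*z + 3*y*z)/∂z = 6*x - 3*y + 1
Assembling: d(omega) = (2*x - 2*z) dx ∧ dy + (4*y) dx ∧ dz + (6*x - 3*y + 1) dy ∧ dz.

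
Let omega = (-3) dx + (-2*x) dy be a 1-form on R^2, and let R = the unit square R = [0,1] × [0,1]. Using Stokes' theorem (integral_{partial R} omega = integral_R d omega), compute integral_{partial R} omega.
integral_(partial R) omega = -2

Stokes: integral_partial_R omega = integral_R d omega with d omega = (∂Q/∂x - ∂P/∂y) dx ∧ dy.
  ∂Q/∂x = -2
  ∂P/∂y = 0
  integrand = ∂Q/∂x - ∂P/∂y = -2.
Integrating over R: integral_0^1 integral_0^1 (-2) dx dy = -2.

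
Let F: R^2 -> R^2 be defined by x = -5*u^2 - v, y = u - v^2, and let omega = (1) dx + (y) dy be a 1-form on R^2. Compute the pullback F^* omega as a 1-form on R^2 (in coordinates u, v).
F^* omega = (-9*u - v^2) du + (-2*u*v + 2*v^3 - 1) dv

Using F^*(f dg) = (f ∘ F) d(g ∘ F), substitute each coordinate x_i by F_i(u, v) in f_i, and replace dx_i by d F_i = (∂F_i/∂u) du + (∂F_i/∂v) dv.
  For the x component: f_1(F) = 1; d F_1 = (-10*u) du + (-1) dv
  For the y component: f_2(F) = u - v^2; d F_2 = (1) du + (-2*v) dv
Combining and collecting du, dv coefficients:
  coeff of du: -9*u - v^2
  coeff of dv: -2*u*v + 2*v^3 - 1
F^* omega = (-9*u - v^2) du + (-2*u*v + 2*v^3 - 1) dv.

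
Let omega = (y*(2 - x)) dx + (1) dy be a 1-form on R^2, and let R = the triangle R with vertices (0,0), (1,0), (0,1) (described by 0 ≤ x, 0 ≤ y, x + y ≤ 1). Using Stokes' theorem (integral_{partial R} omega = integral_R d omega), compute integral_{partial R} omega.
integral_(partial R) omega = -5/6

Stokes: integral_partial_R omega = integral_R d omega with d omega = (∂Q/∂x - ∂P/∂y) dx ∧ dy.
  ∂Q/∂x = 0
  ∂P/∂y = 2 - x
  integrand = ∂Q/∂x - ∂P/∂y = x - 2.
Integrating over R: integral_0^1 integral_0^{1-x} (x - 2) dy dx = -5/6.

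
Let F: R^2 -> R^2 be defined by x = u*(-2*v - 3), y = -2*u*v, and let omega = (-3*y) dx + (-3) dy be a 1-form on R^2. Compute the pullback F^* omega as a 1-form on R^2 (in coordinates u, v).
F^* omega = (6*v*(-2*u*v - 3*u + 1)) du + (6*u*(-2*u*v + 1)) dv

Using F^*(f dg) = (f ∘ F) d(g ∘ F), substitute each coordinate x_i by F_i(u, v) in f_i, and replace dx_i by d F_i = (∂F_i/∂u) du + (∂F_i/∂v) dv.
  For the x component: f_1(F) = 6*u*v; d F_1 = (-2*v - 3) du + (-2*u) dv
  For the y component: f_2(F) = -3; d F_2 = (-2*v) du + (-2*u) dv
Combining and collecting du, dv coefficients:
  coeff of du: 6*v*(-2*u*v - 3*u + 1)
  coeff of dv: 6*u*(-2*u*v + 1)
F^* omega = (6*v*(-2*u*v - 3*u + 1)) du + (6*u*(-2*u*v + 1)) dv.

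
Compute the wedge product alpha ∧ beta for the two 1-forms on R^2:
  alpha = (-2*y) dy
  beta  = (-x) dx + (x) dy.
alpha ∧ beta = (-2*x*y) dx ∧ dy

Distribute the wedge, using dx_i ∧ dx_j = -dx_j ∧ dx_i and dx_i ∧ dx_i = 0. For each pair (i, j) with i < j, the coefficient of dx_i ∧ dx_j in alpha ∧ beta is (alpha_i * beta_j - alpha_j * beta_i). Collecting: alpha ∧ beta = (-2*x*y) dx ∧ dy.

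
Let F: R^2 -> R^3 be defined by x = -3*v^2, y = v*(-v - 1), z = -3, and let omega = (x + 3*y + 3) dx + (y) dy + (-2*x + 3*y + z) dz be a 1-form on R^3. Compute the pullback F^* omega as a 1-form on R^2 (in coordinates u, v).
F^* omega = (v*(38*v^2 + 21*v - 17)) dv

Using F^*(f dg) = (f ∘ F) d(g ∘ F), substitute each coordinate x_i by F_i(u, v) in f_i, and replace dx_i by d F_i = (∂F_i/∂u) du + (∂F_i/∂v) dv.
  For the x component: f_1(F) = -6*v^2 - 3*v + 3; d F_1 = (0) du + (-6*v) dv
  For the y component: f_2(F) = v*(-v - 1); d F_2 = (0) du + (-2*v - 1) dv
  For the z component: f_3(F) = 3*v^2 - 3*v - 3; d F_3 = (0) du + (0) dv
Combining and collecting du, dv coefficients:
  coeff of du: 0
  coeff of dv: v*(38*v^2 + 21*v - 17)
F^* omega = (v*(38*v^2 + 21*v - 17)) dv.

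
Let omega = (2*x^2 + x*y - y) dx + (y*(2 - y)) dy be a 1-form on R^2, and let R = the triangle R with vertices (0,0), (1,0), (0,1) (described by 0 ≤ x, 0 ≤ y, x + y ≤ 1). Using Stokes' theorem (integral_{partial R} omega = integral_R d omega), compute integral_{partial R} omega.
integral_(partial R) omega = 1/3

Stokes: integral_partial_R omega = integral_R d omega with d omega = (∂Q/∂x - ∂P/∂y) dx ∧ dy.
  ∂Q/∂x = 0
  ∂P/∂y = x - 1
  integrand = ∂Q/∂x - ∂P/∂y = 1 - x.
Integrating over R: integral_0^1 integral_0^{1-x} (1 - x) dy dx = 1/3.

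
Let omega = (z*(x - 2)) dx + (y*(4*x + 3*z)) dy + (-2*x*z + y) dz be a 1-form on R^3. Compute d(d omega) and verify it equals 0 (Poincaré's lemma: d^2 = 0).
d(d omega) = 0

Step 1: d omega = sum_{i<j} (∂f_j/∂x_i - ∂f_i/∂x_j) dx_i ∧ dx_j:
  coeff of dx ∧ dy: 4*y
  coeff of dx ∧ dz: -x - 2*z + 2
  coeff of dy ∧ dz: 1 - 3*y
Step 2: Apply d again to each 2-form coefficient. The only possible 3-form in R^3 is dx ∧ dy ∧ dz, with coefficient
  ∂(coeff of dy∧dz)/∂x - ∂(coeff of dx∧dz)/∂y + ∂(coeff of dx∧dy)/∂z
  = ∂/∂x (1 - 3*y) - ∂/∂y (-x - 2*z + 2) + ∂/∂z (4*y).
Each of these terms simplifies to sums of mixed partials that cancel in pairs. The result is 0 (by equality of mixed partials for smooth functions — Schwarz / Clairaut).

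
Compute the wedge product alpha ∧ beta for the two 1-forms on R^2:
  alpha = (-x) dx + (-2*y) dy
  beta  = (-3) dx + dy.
alpha ∧ beta = (-x - 6*y) dx ∧ dy

Distribute the wedge, using dx_i ∧ dx_j = -dx_j ∧ dx_i and dx_i ∧ dx_i = 0. For each pair (i, j) with i < j, the coefficient of dx_i ∧ dx_j in alpha ∧ beta is (alpha_i * beta_j - alpha_j * beta_i). Collecting: alpha ∧ beta = (-x - 6*y) dx ∧ dy.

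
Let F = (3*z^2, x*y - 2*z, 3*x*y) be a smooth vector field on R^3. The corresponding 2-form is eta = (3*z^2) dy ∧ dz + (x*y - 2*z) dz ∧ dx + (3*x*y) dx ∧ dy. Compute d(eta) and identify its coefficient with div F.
d(eta) = (x) dx ∧ dy ∧ dz; div F = x

For a 2-form in R^3 of the form above, applying d gives a 3-form with coefficient ∂P/∂x + ∂Q/∂y + ∂R/∂z:
  ∂P/∂x = 0
  ∂Q/∂y = x
  ∂R/∂z = 0
Sum = x, which is exactly div F.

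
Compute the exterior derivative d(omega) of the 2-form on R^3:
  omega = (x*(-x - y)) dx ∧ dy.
d(omega) = 0

For a 2-form omega = sum_{i<j} g_{ij} dx_i ∧ dx_j, the exterior derivative is
  d(omega) = sum_{i<j} d(g_{ij}) ∧ dx_i ∧ dx_j = sum_{i<j, k} (∂g_{ij}/∂x_k) dx_k ∧ dx_i ∧ dx_j.
Expand each term, using dx_k ∧ dx_i ∧ dx_j = sgn(permutation) dx_{(a)} ∧ dx_{(b)} ∧ dx_{(c)} with (a < b < c) sorted:

Collecting like 3-forms: d(omega) = 0.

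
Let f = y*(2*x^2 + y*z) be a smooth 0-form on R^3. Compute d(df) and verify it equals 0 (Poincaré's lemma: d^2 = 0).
d(df) = 0

Step 1: df = sum_i (∂f/∂x_i) dx_i = (4*x*y) dx + (2*x^2 + 2*y*z) dy + (y^2) dz.
Step 2: Apply d again. Using the 1-form formula, the coefficient of dx ∧ dy in d(df) is ∂^2 f/∂x ∂y - ∂^2 f/∂y ∂x = (4*x) - (4*x) = 0 (equality of mixed partials for smooth f).
Similarly for dx ∧ dz and dy ∧ dz — all coefficients vanish. So d(df) = 0.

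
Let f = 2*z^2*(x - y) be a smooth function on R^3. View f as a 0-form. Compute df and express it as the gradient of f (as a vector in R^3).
df = (2*z^2) dx + (-2*z^2) dy + (4*z*(x - y)) dz; grad f = (2*z^2, -2*z^2, 4*z*(x - y))

For a 0-form f, d f = (∂f/∂x) dx + (∂f/∂y) dy + (∂f/∂z) dz. The components of the vector representation are exactly the entries of grad f in Cartesian coordinates:
  ∂f/∂x = 2*z^2
  ∂f/∂y = -2*z^2
  ∂f/∂z = 4*z*(x - y).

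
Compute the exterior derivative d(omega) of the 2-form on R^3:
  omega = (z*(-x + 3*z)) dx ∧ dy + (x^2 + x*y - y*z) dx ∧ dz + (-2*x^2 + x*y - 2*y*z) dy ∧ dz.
d(omega) = (-6*x + y + 7*z) dx ∧ dy ∧ dz

For a 2-form omega = sum_{i<j} g_{ij} dx_i ∧ dx_j, the exterior derivative is
  d(omega) = sum_{i<j} d(g_{ij}) ∧ dx_i ∧ dx_j = sum_{i<j, k} (∂g_{ij}/∂x_k) dx_k ∧ dx_i ∧ dx_j.
Expand each term, using dx_k ∧ dx_i ∧ dx_j = sgn(permutation) dx_{(a)} ∧ dx_{(b)} ∧ dx_{(c)} with (a < b < c) sorted:
  d(z*(-x + 3*z)) includes (∂/∂z)(z*(-x + 3*z)) dz = (-x + 6*z) dz, which multiplied by dx ∧ dy gives (-x + 6*z) dx ∧ dy ∧ dz
  d(x^2 + x*y - y*z) includes (∂/∂y)(x^2 + x*y - y*z) dy = (x - z) dy, which multiplied by dx ∧ dz gives (-x + z) dx ∧ dy ∧ dz
  d(-2*x^2 + x*y - 2*y*z) includes (∂/∂x)(-2*x^2 + x*y - 2*y*z) dx = (-4*x + y) dx, which multiplied by dy ∧ dz gives (-4*x + y) dx ∧ dy ∧ dz
Collecting like 3-forms: d(omega) = (-6*x + y + 7*z) dx ∧ dy ∧ dz.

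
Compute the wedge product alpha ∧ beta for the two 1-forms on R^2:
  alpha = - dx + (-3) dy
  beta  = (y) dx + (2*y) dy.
alpha ∧ beta = (y) dx ∧ dy

Distribute the wedge, using dx_i ∧ dx_j = -dx_j ∧ dx_i and dx_i ∧ dx_i = 0. For each pair (i, j) with i < j, the coefficient of dx_i ∧ dx_j in alpha ∧ beta is (alpha_i * beta_j - alpha_j * beta_i). Collecting: alpha ∧ beta = (y) dx ∧ dy.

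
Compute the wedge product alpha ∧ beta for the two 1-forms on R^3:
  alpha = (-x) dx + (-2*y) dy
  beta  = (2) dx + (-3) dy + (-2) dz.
alpha ∧ beta = (3*x + 4*y) dx ∧ dy + (2*x) dx ∧ dz + (4*y) dy ∧ dz

Distribute the wedge, using dx_i ∧ dx_j = -dx_j ∧ dx_i and dx_i ∧ dx_i = 0. For each pair (i, j) with i < j, the coefficient of dx_i ∧ dx_j in alpha ∧ beta is (alpha_i * beta_j - alpha_j * beta_i). Collecting: alpha ∧ beta = (3*x + 4*y) dx ∧ dy + (2*x) dx ∧ dz + (4*y) dy ∧ dz.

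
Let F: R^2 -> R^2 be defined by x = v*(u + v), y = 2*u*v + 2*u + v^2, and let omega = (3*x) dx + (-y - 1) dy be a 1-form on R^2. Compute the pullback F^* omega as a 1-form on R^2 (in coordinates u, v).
F^* omega = (-u*v^2 - 8*u*v - 4*u + v^3 - 2*v^2 - 2*v - 2) du + (-u^2*v - 4*u^2 + 3*u*v^2 - 4*u*v - 2*u + 4*v^3 - 2*v) dv

Using F^*(f dg) = (f ∘ F) d(g ∘ F), substitute each coordinate x_i by F_i(u, v) in f_i, and replace dx_i by d F_i = (∂F_i/∂u) du + (∂F_i/∂v) dv.
  For the x component: f_1(F) = 3*v*(u + v); d F_1 = (v) du + (u + 2*v) dv
  For the y component: f_2(F) = -2*u*v - 2*u - v^2 - 1; d F_2 = (2*v + 2) du + (2*u + 2*v) dv
Combining and collecting du, dv coefficients:
  coeff of du: -u*v^2 - 8*u*v - 4*u + v^3 - 2*v^2 - 2*v - 2
  coeff of dv: -u^2*v - 4*u^2 + 3*u*v^2 - 4*u*v - 2*u + 4*v^3 - 2*v
F^* omega = (-u*v^2 - 8*u*v - 4*u + v^3 - 2*v^2 - 2*v - 2) du + (-u^2*v - 4*u^2 + 3*u*v^2 - 4*u*v - 2*u + 4*v^3 - 2*v) dv.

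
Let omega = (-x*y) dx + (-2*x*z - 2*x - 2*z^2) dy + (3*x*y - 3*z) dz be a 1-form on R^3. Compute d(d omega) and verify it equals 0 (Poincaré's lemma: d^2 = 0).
d(d omega) = 0

Step 1: d omega = sum_{i<j} (∂f_j/∂x_i - ∂f_i/∂x_j) dx_i ∧ dx_j:
  coeff of dx ∧ dy: x - 2*z - 2
  coeff of dx ∧ dz: 3*y
  coeff of dy ∧ dz: 5*x + 4*z
Step 2: Apply d again to each 2-form coefficient. The only possible 3-form in R^3 is dx ∧ dy ∧ dz, with coefficient
  ∂(coeff of dy∧dz)/∂x - ∂(coeff of dx∧dz)/∂y + ∂(coeff of dx∧dy)/∂z
  = ∂/∂x (5*x + 4*z) - ∂/∂y (3*y) + ∂/∂z (x - 2*z - 2).
Each of these terms simplifies to sums of mixed partials that cancel in pairs. The result is 0 (by equality of mixed partials for smooth functions — Schwarz / Clairaut).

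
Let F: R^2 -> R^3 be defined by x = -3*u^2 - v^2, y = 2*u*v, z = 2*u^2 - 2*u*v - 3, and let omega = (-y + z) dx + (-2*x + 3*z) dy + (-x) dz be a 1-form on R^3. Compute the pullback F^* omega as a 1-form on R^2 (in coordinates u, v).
F^* omega = (42*u^2*v - 8*u*v^2 + 18*u + 2*v^3 - 18*v) du + (18*u^3 - 16*u^2*v + 10*u*v^2 - 18*u + 6*v) dv

Using F^*(f dg) = (f ∘ F) d(g ∘ F), substitute each coordinate x_i by F_i(u, v) in f_i, and replace dx_i by d F_i = (∂F_i/∂u) du + (∂F_i/∂v) dv.
  For the x component: f_1(F) = 2*u^2 - 4*u*v - 3; d F_1 = (-6*u) du + (-2*v) dv
  For the y component: f_2(F) = 12*u^2 - 6*u*v + 2*v^2 - 9; d F_2 = (2*v) du + (2*u) dv
  For the z component: f_3(F) = 3*u^2 + v^2; d F_3 = (4*u - 2*v) du + (-2*u) dv
Combining and collecting du, dv coefficients:
  coeff of du: 42*u^2*v - 8*u*v^2 + 18*u + 2*v^3 - 18*v
  coeff of dv: 18*u^3 - 16*u^2*v + 10*u*v^2 - 18*u + 6*v
F^* omega = (42*u^2*v - 8*u*v^2 + 18*u + 2*v^3 - 18*v) du + (18*u^3 - 16*u^2*v + 10*u*v^2 - 18*u + 6*v) dv.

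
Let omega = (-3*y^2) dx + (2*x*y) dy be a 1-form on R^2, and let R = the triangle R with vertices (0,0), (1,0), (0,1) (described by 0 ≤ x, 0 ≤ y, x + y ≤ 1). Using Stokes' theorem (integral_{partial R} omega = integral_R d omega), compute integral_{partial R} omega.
integral_(partial R) omega = 4/3

Stokes: integral_partial_R omega = integral_R d omega with d omega = (∂Q/∂x - ∂P/∂y) dx ∧ dy.
  ∂Q/∂x = 2*y
  ∂P/∂y = -6*y
  integrand = ∂Q/∂x - ∂P/∂y = 8*y.
Integrating over R: integral_0^1 integral_0^{1-x} (8*y) dy dx = 4/3.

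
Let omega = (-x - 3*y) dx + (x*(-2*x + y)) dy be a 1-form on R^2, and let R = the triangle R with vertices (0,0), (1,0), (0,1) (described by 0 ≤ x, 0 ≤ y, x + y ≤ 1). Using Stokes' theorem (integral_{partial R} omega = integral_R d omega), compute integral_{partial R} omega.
integral_(partial R) omega = 1

Stokes: integral_partial_R omega = integral_R d omega with d omega = (∂Q/∂x - ∂P/∂y) dx ∧ dy.
  ∂Q/∂x = -4*x + y
  ∂P/∂y = -3
  integrand = ∂Q/∂x - ∂P/∂y = -4*x + y + 3.
Integrating over R: integral_0^1 integral_0^{1-x} (-4*x + y + 3) dy dx = 1.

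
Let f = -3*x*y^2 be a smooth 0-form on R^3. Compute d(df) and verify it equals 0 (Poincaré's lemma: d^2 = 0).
d(df) = 0

Step 1: df = sum_i (∂f/∂x_i) dx_i = (-3*y^2) dx + (-6*x*y) dy + (0) dz.
Step 2: Apply d again. Using the 1-form formula, the coefficient of dx ∧ dy in d(df) is ∂^2 f/∂x ∂y - ∂^2 f/∂y ∂x = (-6*y) - (-6*y) = 0 (equality of mixed partials for smooth f).
Similarly for dx ∧ dz and dy ∧ dz — all coefficients vanish. So d(df) = 0.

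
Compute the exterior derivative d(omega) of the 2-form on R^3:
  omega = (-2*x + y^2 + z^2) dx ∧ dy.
d(omega) = (2*z) dx ∧ dy ∧ dz

For a 2-form omega = sum_{i<j} g_{ij} dx_i ∧ dx_j, the exterior derivative is
  d(omega) = sum_{i<j} d(g_{ij}) ∧ dx_i ∧ dx_j = sum_{i<j, k} (∂g_{ij}/∂x_k) dx_k ∧ dx_i ∧ dx_j.
Expand each term, using dx_k ∧ dx_i ∧ dx_j = sgn(permutation) dx_{(a)} ∧ dx_{(b)} ∧ dx_{(c)} with (a < b < c) sorted:
  d(-2*x + y^2 + z^2) includes (∂/∂z)(-2*x + y^2 + z^2) dz = (2*z) dz, which multiplied by dx ∧ dy gives (2*z) dx ∧ dy ∧ dz
Collecting like 3-forms: d(omega) = (2*z) dx ∧ dy ∧ dz.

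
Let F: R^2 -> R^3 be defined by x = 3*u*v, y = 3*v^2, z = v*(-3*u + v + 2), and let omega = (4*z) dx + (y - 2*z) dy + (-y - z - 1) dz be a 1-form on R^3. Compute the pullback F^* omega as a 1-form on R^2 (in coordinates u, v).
F^* omega = (3*v*(-15*u*v + 8*v^2 + 10*v + 1)) du + (-45*u^2*v + 66*u*v^2 + 36*u*v + 3*u - 2*v^3 - 36*v^2 - 6*v - 2) dv

Using F^*(f dg) = (f ∘ F) d(g ∘ F), substitute each coordinate x_i by F_i(u, v) in f_i, and replace dx_i by d F_i = (∂F_i/∂u) du + (∂F_i/∂v) dv.
  For the x component: f_1(F) = 4*v*(-3*u + v + 2); d F_1 = (3*v) du + (3*u) dv
  For the y component: f_2(F) = v*(6*u + v - 4); d F_2 = (0) du + (6*v) dv
  For the z component: f_3(F) = 3*u*v - 4*v^2 - 2*v - 1; d F_3 = (-3*v) du + (-3*u + 2*v + 2) dv
Combining and collecting du, dv coefficients:
  coeff of du: 3*v*(-15*u*v + 8*v^2 + 10*v + 1)
  coeff of dv: -45*u^2*v + 66*u*v^2 + 36*u*v + 3*u - 2*v^3 - 36*v^2 - 6*v - 2
F^* omega = (3*v*(-15*u*v + 8*v^2 + 10*v + 1)) du + (-45*u^2*v + 66*u*v^2 + 36*u*v + 3*u - 2*v^3 - 36*v^2 - 6*v - 2) dv.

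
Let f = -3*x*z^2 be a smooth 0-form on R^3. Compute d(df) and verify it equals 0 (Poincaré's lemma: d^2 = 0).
d(df) = 0

Step 1: df = sum_i (∂f/∂x_i) dx_i = (-3*z^2) dx + (0) dy + (-6*x*z) dz.
Step 2: Apply d again. Using the 1-form formula, the coefficient of dx ∧ dy in d(df) is ∂^2 f/∂x ∂y - ∂^2 f/∂y ∂x = (0) - (0) = 0 (equality of mixed partials for smooth f).
Similarly for dx ∧ dz and dy ∧ dz — all coefficients vanish. So d(df) = 0.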